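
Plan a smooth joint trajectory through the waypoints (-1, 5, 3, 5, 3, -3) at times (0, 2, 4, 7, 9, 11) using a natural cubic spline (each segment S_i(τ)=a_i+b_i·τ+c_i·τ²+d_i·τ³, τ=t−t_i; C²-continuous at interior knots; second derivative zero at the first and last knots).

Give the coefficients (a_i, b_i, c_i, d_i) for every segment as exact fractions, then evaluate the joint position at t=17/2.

  seg 0: a=-1 b=4073/975 c=0 d=-287/975
  seg 1: a=5 b=629/975 c=-574/325 d=92/195
  seg 2: a=3 b=-739/975 c=346/325 d=-23/117
  seg 3: a=5 b=314/975 c=-229/325 d=17/780
  seg 4: a=3 b=-2179/975 c=-373/650 d=373/3900
S(17/2) = 3177/800

Δ: Δ0=3, Δ1=-1, Δ2=2/3, Δ3=-1, Δ4=-3
row 1: diag=8, rhs=-24; c'=1/4, d'=-3
row 2: denom=10−2·1/4=19/2; d'=(10−2·-3)/(19/2)=32/19
row 3: denom=10−3·6/19=172/19; d'=(-10−3·32/19)/(172/19)=-143/86
row 4: denom=8−2·19/86=325/43; d'=(-12−2·-143/86)/(325/43)=-373/325
back: M4=-373/325
back: M3=-143/86−19/86·-373/325=-458/325
back: M2=32/19−6/19·-458/325=692/325
back: M1=-3−1/4·692/325=-1148/325
M: M0=0, M1=-1148/325, M2=692/325, M3=-458/325, M4=-373/325, M5=0
seg 0: a=-1, c=M0/2=0, d=(M1−M0)/(6·2)=-287/975, b=Δ0−h0·(2M0+M1)/6=4073/975
seg 1: a=5, c=M1/2=-574/325, d=(M2−M1)/(6·2)=92/195, b=Δ1−h1·(2M1+M2)/6=629/975
seg 2: a=3, c=M2/2=346/325, d=(M3−M2)/(6·3)=-23/117, b=Δ2−h2·(2M2+M3)/6=-739/975
seg 3: a=5, c=M3/2=-229/325, d=(M4−M3)/(6·2)=17/780, b=Δ3−h3·(2M3+M4)/6=314/975
seg 4: a=3, c=M4/2=-373/650, d=(M5−M4)/(6·2)=373/3900, b=Δ4−h4·(2M4+M5)/6=-2179/975
t_q=17/2 → seg 3, τ=3/2; S=5+314/975·τ+-229/325·τ²+17/780·τ³=3177/800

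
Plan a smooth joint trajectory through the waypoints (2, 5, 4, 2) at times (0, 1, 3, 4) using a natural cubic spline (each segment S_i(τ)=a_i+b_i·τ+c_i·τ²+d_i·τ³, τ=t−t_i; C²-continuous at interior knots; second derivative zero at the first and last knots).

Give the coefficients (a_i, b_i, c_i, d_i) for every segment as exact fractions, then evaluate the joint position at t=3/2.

Δ: Δ0=3, Δ1=-1/2, Δ2=-2
row 1: diag=6, rhs=-21; c'=1/3, d'=-7/2
row 2: denom=6−2·1/3=16/3; d'=(-9−2·-7/2)/(16/3)=-3/8
back: M2=-3/8
back: M1=-7/2−1/3·-3/8=-27/8
M: M0=0, M1=-27/8, M2=-3/8, M3=0
seg 0: a=2, c=M0/2=0, d=(M1−M0)/(6·1)=-9/16, b=Δ0−h0·(2M0+M1)/6=57/16
seg 1: a=5, c=M1/2=-27/16, d=(M2−M1)/(6·2)=1/4, b=Δ1−h1·(2M1+M2)/6=15/8
seg 2: a=4, c=M2/2=-3/16, d=(M3−M2)/(6·1)=1/16, b=Δ2−h2·(2M2+M3)/6=-15/8
t_q=3/2 → seg 1, τ=1/2; S=5+15/8·τ+-27/16·τ²+1/4·τ³=355/64

  seg 0: a=2 b=57/16 c=0 d=-9/16
  seg 1: a=5 b=15/8 c=-27/16 d=1/4
  seg 2: a=4 b=-15/8 c=-3/16 d=1/16
S(3/2) = 355/64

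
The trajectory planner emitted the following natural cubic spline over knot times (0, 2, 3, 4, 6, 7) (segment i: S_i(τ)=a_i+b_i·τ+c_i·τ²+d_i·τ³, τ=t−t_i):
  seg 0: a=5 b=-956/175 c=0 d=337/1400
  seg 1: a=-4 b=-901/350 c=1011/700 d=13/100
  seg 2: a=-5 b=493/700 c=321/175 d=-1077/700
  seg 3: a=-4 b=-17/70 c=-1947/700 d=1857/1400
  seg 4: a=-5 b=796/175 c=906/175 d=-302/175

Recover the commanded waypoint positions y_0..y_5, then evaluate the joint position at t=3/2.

y_0 = S_0(0) = a_0 = 5
y_1 = S_1(0) = a_1 = -4
y_2 = S_2(0) = a_2 = -5
y_3 = S_3(0) = a_3 = -4
y_4 = S_4(0) = a_4 = -5
y_5 = S_4(1) = 3
t_q=3/2 is in segment 0 (τ=3/2); S_0(τ)=-3811/1600

y_0=5 y_1=-4 y_2=-5 y_3=-4 y_4=-5 y_5=3
S(3/2) = -3811/1600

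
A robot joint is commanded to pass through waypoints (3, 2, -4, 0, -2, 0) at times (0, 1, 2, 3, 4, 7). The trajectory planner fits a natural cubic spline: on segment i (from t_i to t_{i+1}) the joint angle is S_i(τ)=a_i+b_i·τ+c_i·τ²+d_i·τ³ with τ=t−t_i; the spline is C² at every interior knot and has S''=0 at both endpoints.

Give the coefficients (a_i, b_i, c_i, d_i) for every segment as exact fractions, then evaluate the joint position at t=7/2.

Δ: Δ0=-1, Δ1=-6, Δ2=4, Δ3=-2, Δ4=2/3
row 1: diag=4, rhs=-30; c'=1/4, d'=-15/2
row 2: denom=4−1·1/4=15/4; d'=(60−1·-15/2)/(15/4)=18
row 3: denom=4−1·4/15=56/15; d'=(-36−1·18)/(56/15)=-405/28
row 4: denom=8−1·15/56=433/56; d'=(16−1·-405/28)/(433/56)=1706/433
back: M4=1706/433
back: M3=-405/28−15/56·1706/433=-6720/433
back: M2=18−4/15·-6720/433=9586/433
back: M1=-15/2−1/4·9586/433=-5644/433
M: M0=0, M1=-5644/433, M2=9586/433, M3=-6720/433, M4=1706/433, M5=0
seg 0: a=3, c=M0/2=0, d=(M1−M0)/(6·1)=-2822/1299, b=Δ0−h0·(2M0+M1)/6=1523/1299
seg 1: a=2, c=M1/2=-2822/433, d=(M2−M1)/(6·1)=7615/1299, b=Δ1−h1·(2M1+M2)/6=-6943/1299
seg 2: a=-4, c=M2/2=4793/433, d=(M3−M2)/(6·1)=-8153/1299, b=Δ2−h2·(2M2+M3)/6=-1030/1299
seg 3: a=0, c=M3/2=-3360/433, d=(M4−M3)/(6·1)=4213/1299, b=Δ3−h3·(2M3+M4)/6=3269/1299
seg 4: a=-2, c=M4/2=853/433, d=(M5−M4)/(6·3)=-853/3897, b=Δ4−h4·(2M4+M5)/6=-4252/1299
t_q=7/2 → seg 3, τ=1/2; S=0+3269/1299·τ+-3360/433·τ²+4213/1299·τ³=-957/3464

  seg 0: a=3 b=1523/1299 c=0 d=-2822/1299
  seg 1: a=2 b=-6943/1299 c=-2822/433 d=7615/1299
  seg 2: a=-4 b=-1030/1299 c=4793/433 d=-8153/1299
  seg 3: a=0 b=3269/1299 c=-3360/433 d=4213/1299
  seg 4: a=-2 b=-4252/1299 c=853/433 d=-853/3897
S(7/2) = -957/3464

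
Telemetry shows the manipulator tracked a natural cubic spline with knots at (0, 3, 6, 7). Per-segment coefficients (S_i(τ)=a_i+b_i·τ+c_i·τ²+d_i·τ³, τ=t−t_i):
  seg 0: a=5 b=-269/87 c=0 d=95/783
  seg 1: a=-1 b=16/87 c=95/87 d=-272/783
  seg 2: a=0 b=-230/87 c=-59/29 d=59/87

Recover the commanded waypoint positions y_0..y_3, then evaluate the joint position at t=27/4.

y_0 = S_0(0) = a_0 = 5
y_1 = S_1(0) = a_1 = -1
y_2 = S_2(0) = a_2 = 0
y_3 = S_2(1) = -4
t_q=27/4 is in segment 2 (τ=3/4); S_2(τ)=-5273/1856

y_0=5 y_1=-1 y_2=0 y_3=-4
S(27/4) = -5273/1856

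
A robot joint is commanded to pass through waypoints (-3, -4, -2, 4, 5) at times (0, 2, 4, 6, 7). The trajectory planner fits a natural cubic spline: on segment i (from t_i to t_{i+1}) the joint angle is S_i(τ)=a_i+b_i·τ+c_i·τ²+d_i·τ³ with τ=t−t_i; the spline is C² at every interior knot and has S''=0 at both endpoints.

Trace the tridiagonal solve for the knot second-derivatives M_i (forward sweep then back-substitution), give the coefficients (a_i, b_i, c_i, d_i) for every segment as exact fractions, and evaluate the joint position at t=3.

Δ: Δ0=-1/2, Δ1=1, Δ2=3, Δ3=1
row 1: diag=8, rhs=9; c'=1/4, d'=9/8
row 2: denom=8−2·1/4=15/2; d'=(12−2·9/8)/(15/2)=13/10
row 3: denom=6−2·4/15=82/15; d'=(-12−2·13/10)/(82/15)=-219/82
back: M3=-219/82
back: M2=13/10−4/15·-219/82=165/82
back: M1=9/8−1/4·165/82=51/82
M: M0=0, M1=51/82, M2=165/82, M3=-219/82, M4=0
seg 0: a=-3, c=M0/2=0, d=(M1−M0)/(6·2)=17/328, b=Δ0−h0·(2M0+M1)/6=-29/41
seg 1: a=-4, c=M1/2=51/164, d=(M2−M1)/(6·2)=19/164, b=Δ1−h1·(2M1+M2)/6=-7/82
seg 2: a=-2, c=M2/2=165/164, d=(M3−M2)/(6·2)=-16/41, b=Δ2−h2·(2M2+M3)/6=209/82
seg 3: a=4, c=M3/2=-219/164, d=(M4−M3)/(6·1)=73/164, b=Δ3−h3·(2M3+M4)/6=155/82
t_q=3 → seg 1, τ=1; S=-4+-7/82·τ+51/164·τ²+19/164·τ³=-150/41

  seg 0: a=-3 b=-29/41 c=0 d=17/328
  seg 1: a=-4 b=-7/82 c=51/164 d=19/164
  seg 2: a=-2 b=209/82 c=165/164 d=-16/41
  seg 3: a=4 b=155/82 c=-219/164 d=73/164
S(3) = -150/41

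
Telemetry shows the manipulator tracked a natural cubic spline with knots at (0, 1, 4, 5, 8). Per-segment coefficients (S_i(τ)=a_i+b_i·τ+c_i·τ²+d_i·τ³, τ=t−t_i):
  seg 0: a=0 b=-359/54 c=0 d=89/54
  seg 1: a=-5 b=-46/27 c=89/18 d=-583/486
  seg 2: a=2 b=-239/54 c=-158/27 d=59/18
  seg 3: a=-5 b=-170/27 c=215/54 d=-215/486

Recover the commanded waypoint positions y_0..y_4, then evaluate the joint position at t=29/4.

y_0 = S_0(0) = a_0 = 0
y_1 = S_1(0) = a_1 = -5
y_2 = S_2(0) = a_2 = 2
y_3 = S_3(0) = a_3 = -5
y_4 = S_3(3) = 0
t_q=29/4 is in segment 3 (τ=9/4); S_3(τ)=-1555/384

y_0=0 y_1=-5 y_2=2 y_3=-5 y_4=0
S(29/4) = -1555/384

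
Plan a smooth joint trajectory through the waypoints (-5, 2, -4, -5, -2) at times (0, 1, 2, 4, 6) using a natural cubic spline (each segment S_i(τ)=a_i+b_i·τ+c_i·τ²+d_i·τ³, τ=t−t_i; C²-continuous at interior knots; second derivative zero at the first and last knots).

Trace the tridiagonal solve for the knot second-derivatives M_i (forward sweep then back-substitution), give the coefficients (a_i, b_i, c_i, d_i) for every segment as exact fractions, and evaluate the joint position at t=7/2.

  seg 0: a=-5 b=149/14 c=0 d=-51/14
  seg 1: a=2 b=-2/7 c=-153/14 d=73/14
  seg 2: a=-4 b=-13/2 c=33/7 d=-6/7
  seg 3: a=-5 b=29/14 c=-3/7 d=1/14
S(7/2) = -169/28

Δ: Δ0=7, Δ1=-6, Δ2=-1/2, Δ3=3/2
row 1: diag=4, rhs=-78; c'=1/4, d'=-39/2
row 2: denom=6−1·1/4=23/4; d'=(33−1·-39/2)/(23/4)=210/23
row 3: denom=8−2·8/23=168/23; d'=(12−2·210/23)/(168/23)=-6/7
back: M3=-6/7
back: M2=210/23−8/23·-6/7=66/7
back: M1=-39/2−1/4·66/7=-153/7
M: M0=0, M1=-153/7, M2=66/7, M3=-6/7, M4=0
seg 0: a=-5, c=M0/2=0, d=(M1−M0)/(6·1)=-51/14, b=Δ0−h0·(2M0+M1)/6=149/14
seg 1: a=2, c=M1/2=-153/14, d=(M2−M1)/(6·1)=73/14, b=Δ1−h1·(2M1+M2)/6=-2/7
seg 2: a=-4, c=M2/2=33/7, d=(M3−M2)/(6·2)=-6/7, b=Δ2−h2·(2M2+M3)/6=-13/2
seg 3: a=-5, c=M3/2=-3/7, d=(M4−M3)/(6·2)=1/14, b=Δ3−h3·(2M3+M4)/6=29/14
t_q=7/2 → seg 2, τ=3/2; S=-4+-13/2·τ+33/7·τ²+-6/7·τ³=-169/28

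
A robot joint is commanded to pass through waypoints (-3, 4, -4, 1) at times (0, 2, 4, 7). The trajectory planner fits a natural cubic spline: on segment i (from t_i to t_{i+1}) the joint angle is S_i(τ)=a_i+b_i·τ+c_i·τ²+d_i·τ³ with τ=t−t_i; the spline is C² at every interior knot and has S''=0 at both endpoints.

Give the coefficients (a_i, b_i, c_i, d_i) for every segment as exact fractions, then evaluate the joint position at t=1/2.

Δ: Δ0=7/2, Δ1=-4, Δ2=5/3
row 1: diag=8, rhs=-45; c'=1/4, d'=-45/8
row 2: denom=10−2·1/4=19/2; d'=(34−2·-45/8)/(19/2)=181/38
back: M2=181/38
back: M1=-45/8−1/4·181/38=-259/38
M: M0=0, M1=-259/38, M2=181/38, M3=0
seg 0: a=-3, c=M0/2=0, d=(M1−M0)/(6·2)=-259/456, b=Δ0−h0·(2M0+M1)/6=329/57
seg 1: a=4, c=M1/2=-259/76, d=(M2−M1)/(6·2)=55/57, b=Δ1−h1·(2M1+M2)/6=-119/114
seg 2: a=-4, c=M2/2=181/76, d=(M3−M2)/(6·3)=-181/684, b=Δ2−h2·(2M2+M3)/6=-353/114
t_q=1/2 → seg 0, τ=1/2; S=-3+329/57·τ+0·τ²+-259/456·τ³=-225/1216

  seg 0: a=-3 b=329/57 c=0 d=-259/456
  seg 1: a=4 b=-119/114 c=-259/76 d=55/57
  seg 2: a=-4 b=-353/114 c=181/76 d=-181/684
S(1/2) = -225/1216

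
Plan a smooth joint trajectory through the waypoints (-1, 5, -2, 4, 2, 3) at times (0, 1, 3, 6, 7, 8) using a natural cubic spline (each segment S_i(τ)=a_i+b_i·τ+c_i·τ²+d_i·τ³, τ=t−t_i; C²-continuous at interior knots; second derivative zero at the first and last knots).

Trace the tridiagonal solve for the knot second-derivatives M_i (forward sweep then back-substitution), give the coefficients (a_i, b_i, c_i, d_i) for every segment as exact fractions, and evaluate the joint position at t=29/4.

Δ: Δ0=6, Δ1=-7/2, Δ2=2, Δ3=-2, Δ4=1
row 1: diag=6, rhs=-57; c'=1/3, d'=-19/2
row 2: denom=10−2·1/3=28/3; d'=(33−2·-19/2)/(28/3)=39/7
row 3: denom=8−3·9/28=197/28; d'=(-24−3·39/7)/(197/28)=-1140/197
row 4: denom=4−1·28/197=760/197; d'=(18−1·-1140/197)/(760/197)=2343/380
back: M4=2343/380
back: M3=-1140/197−28/197·2343/380=-633/95
back: M2=39/7−9/28·-633/95=2931/380
back: M1=-19/2−1/3·2931/380=-4587/380
M: M0=0, M1=-4587/380, M2=2931/380, M3=-633/95, M4=2343/380, M5=0
seg 0: a=-1, c=M0/2=0, d=(M1−M0)/(6·1)=-1529/760, b=Δ0−h0·(2M0+M1)/6=6089/760
seg 1: a=5, c=M1/2=-4587/760, d=(M2−M1)/(6·2)=1253/760, b=Δ1−h1·(2M1+M2)/6=751/380
seg 2: a=-2, c=M2/2=2931/760, d=(M3−M2)/(6·3)=-607/760, b=Δ2−h2·(2M2+M3)/6=-181/76
seg 3: a=4, c=M3/2=-633/190, d=(M4−M3)/(6·1)=325/152, b=Δ3−h3·(2M3+M4)/6=-613/760
seg 4: a=2, c=M4/2=2343/760, d=(M5−M4)/(6·1)=-781/760, b=Δ4−h4·(2M4+M5)/6=-401/380
t_q=29/4 → seg 4, τ=1/4; S=2+-401/380·τ+2343/760·τ²+-781/760·τ³=93039/48640

  seg 0: a=-1 b=6089/760 c=0 d=-1529/760
  seg 1: a=5 b=751/380 c=-4587/760 d=1253/760
  seg 2: a=-2 b=-181/76 c=2931/760 d=-607/760
  seg 3: a=4 b=-613/760 c=-633/190 d=325/152
  seg 4: a=2 b=-401/380 c=2343/760 d=-781/760
S(29/4) = 93039/48640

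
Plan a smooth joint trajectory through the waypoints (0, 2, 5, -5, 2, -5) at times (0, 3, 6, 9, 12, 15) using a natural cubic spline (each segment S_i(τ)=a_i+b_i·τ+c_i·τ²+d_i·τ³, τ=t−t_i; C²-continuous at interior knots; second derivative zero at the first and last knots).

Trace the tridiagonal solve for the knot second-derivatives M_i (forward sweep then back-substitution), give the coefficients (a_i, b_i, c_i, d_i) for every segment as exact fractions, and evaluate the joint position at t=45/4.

Δ: Δ0=2/3, Δ1=1, Δ2=-10/3, Δ3=7/3, Δ4=-7/3
row 1: diag=12, rhs=2; c'=1/4, d'=1/6
row 2: denom=12−3·1/4=45/4; d'=(-26−3·1/6)/(45/4)=-106/45
row 3: denom=12−3·4/15=56/5; d'=(34−3·-106/45)/(56/5)=11/3
row 4: denom=12−3·15/56=627/56; d'=(-28−3·11/3)/(627/56)=-728/209
back: M4=-728/209
back: M3=11/3−15/56·-728/209=2884/627
back: M2=-106/45−4/15·2884/627=-2246/627
back: M1=1/6−1/4·-2246/627=222/209
M: M0=0, M1=222/209, M2=-2246/627, M3=2884/627, M4=-728/209, M5=0
seg 0: a=0, c=M0/2=0, d=(M1−M0)/(6·3)=37/627, b=Δ0−h0·(2M0+M1)/6=85/627
seg 1: a=2, c=M1/2=111/209, d=(M2−M1)/(6·3)=-1456/5643, b=Δ1−h1·(2M1+M2)/6=1084/627
seg 2: a=5, c=M2/2=-1123/627, d=(M3−M2)/(6·3)=5/11, b=Δ2−h2·(2M2+M3)/6=-1286/627
seg 3: a=-5, c=M3/2=1442/627, d=(M4−M3)/(6·3)=-2534/5643, b=Δ3−h3·(2M3+M4)/6=-329/627
seg 4: a=2, c=M4/2=-364/209, d=(M5−M4)/(6·3)=364/1881, b=Δ4−h4·(2M4+M5)/6=721/627
t_q=45/4 → seg 3, τ=9/4; S=-5+-329/627·τ+1442/627·τ²+-2534/5643·τ³=2323/6688

  seg 0: a=0 b=85/627 c=0 d=37/627
  seg 1: a=2 b=1084/627 c=111/209 d=-1456/5643
  seg 2: a=5 b=-1286/627 c=-1123/627 d=5/11
  seg 3: a=-5 b=-329/627 c=1442/627 d=-2534/5643
  seg 4: a=2 b=721/627 c=-364/209 d=364/1881
S(45/4) = 2323/6688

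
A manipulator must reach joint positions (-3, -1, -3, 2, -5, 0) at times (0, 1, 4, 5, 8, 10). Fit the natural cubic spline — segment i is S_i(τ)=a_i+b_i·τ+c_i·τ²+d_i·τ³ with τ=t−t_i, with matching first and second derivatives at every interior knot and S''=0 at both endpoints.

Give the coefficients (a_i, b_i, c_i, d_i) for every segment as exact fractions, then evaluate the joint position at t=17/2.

  seg 0: a=-3 b=21217/7650 c=0 d=-5917/7650
  seg 1: a=-1 b=1733/3825 c=-5917/2550 d=44687/68850
  seg 2: a=-3 b=31021/7650 c=13468/3825 d=-6569/2550
  seg 3: a=2 b=758/225 c=-6437/1530 d=52933/68850
  seg 4: a=-5 b=-8539/7650 c=3458/1275 d=-1729/3825
S(17/2) = -50353/10200

Δ: Δ0=2, Δ1=-2/3, Δ2=5, Δ3=-7/3, Δ4=5/2
row 1: diag=8, rhs=-16; c'=3/8, d'=-2
row 2: denom=8−3·3/8=55/8; d'=(34−3·-2)/(55/8)=64/11
row 3: denom=8−1·8/55=432/55; d'=(-44−1·64/11)/(432/55)=-685/108
row 4: denom=10−3·55/144=425/48; d'=(29−3·-685/108)/(425/48)=6916/1275
back: M4=6916/1275
back: M3=-685/108−55/144·6916/1275=-6437/765
back: M2=64/11−8/55·-6437/765=26936/3825
back: M1=-2−3/8·26936/3825=-5917/1275
M: M0=0, M1=-5917/1275, M2=26936/3825, M3=-6437/765, M4=6916/1275, M5=0
seg 0: a=-3, c=M0/2=0, d=(M1−M0)/(6·1)=-5917/7650, b=Δ0−h0·(2M0+M1)/6=21217/7650
seg 1: a=-1, c=M1/2=-5917/2550, d=(M2−M1)/(6·3)=44687/68850, b=Δ1−h1·(2M1+M2)/6=1733/3825
seg 2: a=-3, c=M2/2=13468/3825, d=(M3−M2)/(6·1)=-6569/2550, b=Δ2−h2·(2M2+M3)/6=31021/7650
seg 3: a=2, c=M3/2=-6437/1530, d=(M4−M3)/(6·3)=52933/68850, b=Δ3−h3·(2M3+M4)/6=758/225
seg 4: a=-5, c=M4/2=3458/1275, d=(M5−M4)/(6·2)=-1729/3825, b=Δ4−h4·(2M4+M5)/6=-8539/7650
t_q=17/2 → seg 4, τ=1/2; S=-5+-8539/7650·τ+3458/1275·τ²+-1729/3825·τ³=-50353/10200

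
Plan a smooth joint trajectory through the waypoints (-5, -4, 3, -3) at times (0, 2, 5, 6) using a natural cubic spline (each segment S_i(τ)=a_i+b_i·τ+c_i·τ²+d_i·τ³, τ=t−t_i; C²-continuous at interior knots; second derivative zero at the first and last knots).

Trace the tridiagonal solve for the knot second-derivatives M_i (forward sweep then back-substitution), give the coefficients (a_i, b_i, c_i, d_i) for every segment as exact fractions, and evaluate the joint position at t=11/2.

  seg 0: a=-5 b=-263/426 c=0 d=119/426
  seg 1: a=-4 b=1165/426 c=119/71 d=-257/426
  seg 2: a=3 b=-745/213 c=-533/142 d=533/426
S(11/2) = 533/1136

Δ: Δ0=1/2, Δ1=7/3, Δ2=-6
row 1: diag=10, rhs=11; c'=3/10, d'=11/10
row 2: denom=8−3·3/10=71/10; d'=(-50−3·11/10)/(71/10)=-533/71
back: M2=-533/71
back: M1=11/10−3/10·-533/71=238/71
M: M0=0, M1=238/71, M2=-533/71, M3=0
seg 0: a=-5, c=M0/2=0, d=(M1−M0)/(6·2)=119/426, b=Δ0−h0·(2M0+M1)/6=-263/426
seg 1: a=-4, c=M1/2=119/71, d=(M2−M1)/(6·3)=-257/426, b=Δ1−h1·(2M1+M2)/6=1165/426
seg 2: a=3, c=M2/2=-533/142, d=(M3−M2)/(6·1)=533/426, b=Δ2−h2·(2M2+M3)/6=-745/213
t_q=11/2 → seg 2, τ=1/2; S=3+-745/213·τ+-533/142·τ²+533/426·τ³=533/1136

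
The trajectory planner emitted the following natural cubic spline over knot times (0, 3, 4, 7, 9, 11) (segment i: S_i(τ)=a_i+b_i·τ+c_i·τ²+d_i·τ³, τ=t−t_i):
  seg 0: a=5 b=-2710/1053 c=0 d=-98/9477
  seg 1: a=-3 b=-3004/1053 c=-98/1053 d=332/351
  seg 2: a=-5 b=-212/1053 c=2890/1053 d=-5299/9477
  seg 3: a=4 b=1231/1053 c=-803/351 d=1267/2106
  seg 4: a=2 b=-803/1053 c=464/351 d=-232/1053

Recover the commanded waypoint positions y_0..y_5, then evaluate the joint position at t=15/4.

y_0=5 y_1=-3 y_2=-5 y_3=4 y_4=2 y_5=4
S(15/4) = -26917/5616

y_0 = S_0(0) = a_0 = 5
y_1 = S_1(0) = a_1 = -3
y_2 = S_2(0) = a_2 = -5
y_3 = S_3(0) = a_3 = 4
y_4 = S_4(0) = a_4 = 2
y_5 = S_4(2) = 4
t_q=15/4 is in segment 1 (τ=3/4); S_1(τ)=-26917/5616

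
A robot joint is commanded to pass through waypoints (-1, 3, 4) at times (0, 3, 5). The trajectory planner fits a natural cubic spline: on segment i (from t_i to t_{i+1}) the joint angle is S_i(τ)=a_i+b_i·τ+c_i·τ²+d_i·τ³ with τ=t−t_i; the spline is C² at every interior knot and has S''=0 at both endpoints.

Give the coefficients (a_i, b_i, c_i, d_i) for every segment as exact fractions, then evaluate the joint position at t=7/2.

  seg 0: a=-1 b=19/12 c=0 d=-1/36
  seg 1: a=3 b=5/6 c=-1/4 d=1/24
S(7/2) = 215/64

Δ: Δ0=4/3, Δ1=1/2
row 1: diag=10, rhs=-5; c'=1/5, d'=-1/2
back: M1=-1/2
M: M0=0, M1=-1/2, M2=0
seg 0: a=-1, c=M0/2=0, d=(M1−M0)/(6·3)=-1/36, b=Δ0−h0·(2M0+M1)/6=19/12
seg 1: a=3, c=M1/2=-1/4, d=(M2−M1)/(6·2)=1/24, b=Δ1−h1·(2M1+M2)/6=5/6
t_q=7/2 → seg 1, τ=1/2; S=3+5/6·τ+-1/4·τ²+1/24·τ³=215/64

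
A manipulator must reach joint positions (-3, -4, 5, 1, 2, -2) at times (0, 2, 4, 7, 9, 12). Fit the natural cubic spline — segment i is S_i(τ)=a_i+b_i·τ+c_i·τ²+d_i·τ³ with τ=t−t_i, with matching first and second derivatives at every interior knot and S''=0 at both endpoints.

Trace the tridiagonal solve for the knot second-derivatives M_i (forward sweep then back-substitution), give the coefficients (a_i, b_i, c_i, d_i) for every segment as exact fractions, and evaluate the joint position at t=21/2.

  seg 0: a=-3 b=-3623/1644 c=0 d=2801/6576
  seg 1: a=-4 b=1195/411 c=2801/1096 d=-5785/6576
  seg 2: a=5 b=4231/1644 c=-373/137 d=2335/4932
  seg 3: a=1 b=-805/822 c=843/548 d=-1313/3288
  seg 4: a=2 b=157/411 c=-235/274 d=235/2466
S(21/2) = 2115/2192

Δ: Δ0=-1/2, Δ1=9/2, Δ2=-4/3, Δ3=1/2, Δ4=-4/3
row 1: diag=8, rhs=30; c'=1/4, d'=15/4
row 2: denom=10−2·1/4=19/2; d'=(-35−2·15/4)/(19/2)=-85/19
row 3: denom=10−3·6/19=172/19; d'=(11−3·-85/19)/(172/19)=116/43
row 4: denom=10−2·19/86=411/43; d'=(-11−2·116/43)/(411/43)=-235/137
back: M4=-235/137
back: M3=116/43−19/86·-235/137=843/274
back: M2=-85/19−6/19·843/274=-746/137
back: M1=15/4−1/4·-746/137=2801/548
M: M0=0, M1=2801/548, M2=-746/137, M3=843/274, M4=-235/137, M5=0
seg 0: a=-3, c=M0/2=0, d=(M1−M0)/(6·2)=2801/6576, b=Δ0−h0·(2M0+M1)/6=-3623/1644
seg 1: a=-4, c=M1/2=2801/1096, d=(M2−M1)/(6·2)=-5785/6576, b=Δ1−h1·(2M1+M2)/6=1195/411
seg 2: a=5, c=M2/2=-373/137, d=(M3−M2)/(6·3)=2335/4932, b=Δ2−h2·(2M2+M3)/6=4231/1644
seg 3: a=1, c=M3/2=843/548, d=(M4−M3)/(6·2)=-1313/3288, b=Δ3−h3·(2M3+M4)/6=-805/822
seg 4: a=2, c=M4/2=-235/274, d=(M5−M4)/(6·3)=235/2466, b=Δ4−h4·(2M4+M5)/6=157/411
t_q=21/2 → seg 4, τ=3/2; S=2+157/411·τ+-235/274·τ²+235/2466·τ³=2115/2192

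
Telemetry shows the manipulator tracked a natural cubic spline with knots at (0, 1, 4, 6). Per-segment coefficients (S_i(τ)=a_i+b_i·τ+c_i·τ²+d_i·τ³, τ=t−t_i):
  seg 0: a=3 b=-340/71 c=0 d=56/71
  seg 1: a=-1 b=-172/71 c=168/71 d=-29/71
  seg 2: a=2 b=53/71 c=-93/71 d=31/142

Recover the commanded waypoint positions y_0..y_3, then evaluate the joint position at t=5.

y_0 = S_0(0) = a_0 = 3
y_1 = S_1(0) = a_1 = -1
y_2 = S_2(0) = a_2 = 2
y_3 = S_2(2) = 0
t_q=5 is in segment 2 (τ=1); S_2(τ)=235/142

y_0=3 y_1=-1 y_2=2 y_3=0
S(5) = 235/142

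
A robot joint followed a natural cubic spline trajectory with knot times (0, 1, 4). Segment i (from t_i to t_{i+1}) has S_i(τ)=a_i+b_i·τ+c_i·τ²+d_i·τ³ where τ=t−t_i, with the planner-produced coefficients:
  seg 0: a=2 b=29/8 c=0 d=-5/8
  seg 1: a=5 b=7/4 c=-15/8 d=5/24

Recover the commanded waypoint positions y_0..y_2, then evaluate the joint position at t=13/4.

y_0=2 y_1=5 y_2=-1
S(13/4) = 931/512

y_0 = S_0(0) = a_0 = 2
y_1 = S_1(0) = a_1 = 5
y_2 = S_1(3) = -1
t_q=13/4 is in segment 1 (τ=9/4); S_1(τ)=931/512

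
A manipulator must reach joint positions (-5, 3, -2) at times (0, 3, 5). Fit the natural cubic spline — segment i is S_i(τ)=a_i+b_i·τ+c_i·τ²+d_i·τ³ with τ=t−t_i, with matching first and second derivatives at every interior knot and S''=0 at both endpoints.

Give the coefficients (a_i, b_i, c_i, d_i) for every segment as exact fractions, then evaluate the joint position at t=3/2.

  seg 0: a=-5 b=253/60 c=0 d=-31/180
  seg 1: a=3 b=-13/30 c=-31/20 d=31/120
S(3/2) = 119/160

Δ: Δ0=8/3, Δ1=-5/2
row 1: diag=10, rhs=-31; c'=1/5, d'=-31/10
back: M1=-31/10
M: M0=0, M1=-31/10, M2=0
seg 0: a=-5, c=M0/2=0, d=(M1−M0)/(6·3)=-31/180, b=Δ0−h0·(2M0+M1)/6=253/60
seg 1: a=3, c=M1/2=-31/20, d=(M2−M1)/(6·2)=31/120, b=Δ1−h1·(2M1+M2)/6=-13/30
t_q=3/2 → seg 0, τ=3/2; S=-5+253/60·τ+0·τ²+-31/180·τ³=119/160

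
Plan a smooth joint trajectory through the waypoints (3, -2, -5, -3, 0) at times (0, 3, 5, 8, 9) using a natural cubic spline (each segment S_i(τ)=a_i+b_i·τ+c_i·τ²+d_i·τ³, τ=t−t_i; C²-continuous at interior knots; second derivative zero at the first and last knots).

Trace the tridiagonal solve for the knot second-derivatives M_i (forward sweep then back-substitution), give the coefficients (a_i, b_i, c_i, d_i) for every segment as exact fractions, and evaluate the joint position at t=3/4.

  seg 0: a=3 b=-2207/1356 c=0 d=-53/12204
  seg 1: a=-2 b=-1183/678 c=-53/1356 d=73/904
  seg 2: a=-5 b=-316/339 c=151/339 d=89/3051
  seg 3: a=-3 b=857/339 c=80/113 d=-80/339
S(3/4) = 51419/28928

Δ: Δ0=-5/3, Δ1=-3/2, Δ2=2/3, Δ3=3
row 1: diag=10, rhs=1; c'=1/5, d'=1/10
row 2: denom=10−2·1/5=48/5; d'=(13−2·1/10)/(48/5)=4/3
row 3: denom=8−3·5/16=113/16; d'=(14−3·4/3)/(113/16)=160/113
back: M3=160/113
back: M2=4/3−5/16·160/113=302/339
back: M1=1/10−1/5·302/339=-53/678
M: M0=0, M1=-53/678, M2=302/339, M3=160/113, M4=0
seg 0: a=3, c=M0/2=0, d=(M1−M0)/(6·3)=-53/12204, b=Δ0−h0·(2M0+M1)/6=-2207/1356
seg 1: a=-2, c=M1/2=-53/1356, d=(M2−M1)/(6·2)=73/904, b=Δ1−h1·(2M1+M2)/6=-1183/678
seg 2: a=-5, c=M2/2=151/339, d=(M3−M2)/(6·3)=89/3051, b=Δ2−h2·(2M2+M3)/6=-316/339
seg 3: a=-3, c=M3/2=80/113, d=(M4−M3)/(6·1)=-80/339, b=Δ3−h3·(2M3+M4)/6=857/339
t_q=3/4 → seg 0, τ=3/4; S=3+-2207/1356·τ+0·τ²+-53/12204·τ³=51419/28928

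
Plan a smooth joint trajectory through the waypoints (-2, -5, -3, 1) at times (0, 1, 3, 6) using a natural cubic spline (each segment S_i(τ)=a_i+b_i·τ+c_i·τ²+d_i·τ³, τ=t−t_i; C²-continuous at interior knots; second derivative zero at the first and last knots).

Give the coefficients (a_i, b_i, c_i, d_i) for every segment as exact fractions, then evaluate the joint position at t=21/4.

  seg 0: a=-2 b=-311/84 c=0 d=59/84
  seg 1: a=-5 b=-67/42 c=59/28 d=-17/42
  seg 2: a=-3 b=83/42 c=-9/28 d=1/28
S(21/4) = 405/1792

Δ: Δ0=-3, Δ1=1, Δ2=4/3
row 1: diag=6, rhs=24; c'=1/3, d'=4
row 2: denom=10−2·1/3=28/3; d'=(2−2·4)/(28/3)=-9/14
back: M2=-9/14
back: M1=4−1/3·-9/14=59/14
M: M0=0, M1=59/14, M2=-9/14, M3=0
seg 0: a=-2, c=M0/2=0, d=(M1−M0)/(6·1)=59/84, b=Δ0−h0·(2M0+M1)/6=-311/84
seg 1: a=-5, c=M1/2=59/28, d=(M2−M1)/(6·2)=-17/42, b=Δ1−h1·(2M1+M2)/6=-67/42
seg 2: a=-3, c=M2/2=-9/28, d=(M3−M2)/(6·3)=1/28, b=Δ2−h2·(2M2+M3)/6=83/42
t_q=21/4 → seg 2, τ=9/4; S=-3+83/42·τ+-9/28·τ²+1/28·τ³=405/1792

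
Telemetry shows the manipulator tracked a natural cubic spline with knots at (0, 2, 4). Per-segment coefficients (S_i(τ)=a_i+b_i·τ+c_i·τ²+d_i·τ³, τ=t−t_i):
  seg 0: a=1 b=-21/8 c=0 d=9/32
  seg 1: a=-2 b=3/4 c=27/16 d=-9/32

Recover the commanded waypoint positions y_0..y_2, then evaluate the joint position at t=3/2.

y_0=1 y_1=-2 y_2=4
S(3/2) = -509/256

y_0 = S_0(0) = a_0 = 1
y_1 = S_1(0) = a_1 = -2
y_2 = S_1(2) = 4
t_q=3/2 is in segment 0 (τ=3/2); S_0(τ)=-509/256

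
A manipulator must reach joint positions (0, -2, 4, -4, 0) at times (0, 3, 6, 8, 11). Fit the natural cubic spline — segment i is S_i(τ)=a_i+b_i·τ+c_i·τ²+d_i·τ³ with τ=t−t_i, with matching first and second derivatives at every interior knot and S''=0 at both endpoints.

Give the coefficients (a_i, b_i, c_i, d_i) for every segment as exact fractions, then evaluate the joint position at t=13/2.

Δ: Δ0=-2/3, Δ1=2, Δ2=-4, Δ3=4/3
row 1: diag=12, rhs=16; c'=1/4, d'=4/3
row 2: denom=10−3·1/4=37/4; d'=(-36−3·4/3)/(37/4)=-160/37
row 3: denom=10−2·8/37=354/37; d'=(32−2·-160/37)/(354/37)=752/177
back: M3=752/177
back: M2=-160/37−8/37·752/177=-928/177
back: M1=4/3−1/4·-928/177=156/59
M: M0=0, M1=156/59, M2=-928/177, M3=752/177, M4=0
seg 0: a=0, c=M0/2=0, d=(M1−M0)/(6·3)=26/177, b=Δ0−h0·(2M0+M1)/6=-352/177
seg 1: a=-2, c=M1/2=78/59, d=(M2−M1)/(6·3)=-698/1593, b=Δ1−h1·(2M1+M2)/6=350/177
seg 2: a=4, c=M2/2=-464/177, d=(M3−M2)/(6·2)=140/177, b=Δ2−h2·(2M2+M3)/6=-340/177
seg 3: a=-4, c=M3/2=376/177, d=(M4−M3)/(6·3)=-376/1593, b=Δ3−h3·(2M3+M4)/6=-172/59
t_q=13/2 → seg 2, τ=1/2; S=4+-340/177·τ+-464/177·τ²+140/177·τ³=293/118

  seg 0: a=0 b=-352/177 c=0 d=26/177
  seg 1: a=-2 b=350/177 c=78/59 d=-698/1593
  seg 2: a=4 b=-340/177 c=-464/177 d=140/177
  seg 3: a=-4 b=-172/59 c=376/177 d=-376/1593
S(13/2) = 293/118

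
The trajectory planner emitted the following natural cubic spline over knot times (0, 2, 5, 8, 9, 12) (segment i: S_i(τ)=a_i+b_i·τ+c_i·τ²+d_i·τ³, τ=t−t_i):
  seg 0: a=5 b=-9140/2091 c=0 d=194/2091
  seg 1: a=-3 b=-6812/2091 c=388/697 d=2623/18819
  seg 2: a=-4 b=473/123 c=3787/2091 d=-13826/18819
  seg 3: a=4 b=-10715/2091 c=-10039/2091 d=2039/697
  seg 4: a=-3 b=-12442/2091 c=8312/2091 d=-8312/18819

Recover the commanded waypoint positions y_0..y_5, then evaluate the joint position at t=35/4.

y_0=5 y_1=-3 y_2=-4 y_3=4 y_4=-3 y_5=3
S(35/4) = -58423/44608

y_0 = S_0(0) = a_0 = 5
y_1 = S_1(0) = a_1 = -3
y_2 = S_2(0) = a_2 = -4
y_3 = S_3(0) = a_3 = 4
y_4 = S_4(0) = a_4 = -3
y_5 = S_4(3) = 3
t_q=35/4 is in segment 3 (τ=3/4); S_3(τ)=-58423/44608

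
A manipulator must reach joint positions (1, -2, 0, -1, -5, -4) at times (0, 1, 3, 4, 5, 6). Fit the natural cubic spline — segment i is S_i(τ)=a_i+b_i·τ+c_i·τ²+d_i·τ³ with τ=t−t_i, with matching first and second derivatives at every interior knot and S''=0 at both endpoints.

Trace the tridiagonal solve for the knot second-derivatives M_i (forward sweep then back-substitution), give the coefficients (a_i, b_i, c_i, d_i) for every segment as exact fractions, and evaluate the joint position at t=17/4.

  seg 0: a=1 b=-869/228 c=0 d=185/228
  seg 1: a=-2 b=-157/114 c=185/76 d=-71/114
  seg 2: a=0 b=101/114 c=-99/76 d=-7/12
  seg 3: a=-1 b=-791/228 c=-58/19 d=575/228
  seg 4: a=-5 b=-229/114 c=343/76 d=-343/228
S(17/4) = -9819/4864

Δ: Δ0=-3, Δ1=1, Δ2=-1, Δ3=-4, Δ4=1
row 1: diag=6, rhs=24; c'=1/3, d'=4
row 2: denom=6−2·1/3=16/3; d'=(-12−2·4)/(16/3)=-15/4
row 3: denom=4−1·3/16=61/16; d'=(-18−1·-15/4)/(61/16)=-228/61
row 4: denom=4−1·16/61=228/61; d'=(30−1·-228/61)/(228/61)=343/38
back: M4=343/38
back: M3=-228/61−16/61·343/38=-116/19
back: M2=-15/4−3/16·-116/19=-99/38
back: M1=4−1/3·-99/38=185/38
M: M0=0, M1=185/38, M2=-99/38, M3=-116/19, M4=343/38, M5=0
seg 0: a=1, c=M0/2=0, d=(M1−M0)/(6·1)=185/228, b=Δ0−h0·(2M0+M1)/6=-869/228
seg 1: a=-2, c=M1/2=185/76, d=(M2−M1)/(6·2)=-71/114, b=Δ1−h1·(2M1+M2)/6=-157/114
seg 2: a=0, c=M2/2=-99/76, d=(M3−M2)/(6·1)=-7/12, b=Δ2−h2·(2M2+M3)/6=101/114
seg 3: a=-1, c=M3/2=-58/19, d=(M4−M3)/(6·1)=575/228, b=Δ3−h3·(2M3+M4)/6=-791/228
seg 4: a=-5, c=M4/2=343/76, d=(M5−M4)/(6·1)=-343/228, b=Δ4−h4·(2M4+M5)/6=-229/114
t_q=17/4 → seg 3, τ=1/4; S=-1+-791/228·τ+-58/19·τ²+575/228·τ³=-9819/4864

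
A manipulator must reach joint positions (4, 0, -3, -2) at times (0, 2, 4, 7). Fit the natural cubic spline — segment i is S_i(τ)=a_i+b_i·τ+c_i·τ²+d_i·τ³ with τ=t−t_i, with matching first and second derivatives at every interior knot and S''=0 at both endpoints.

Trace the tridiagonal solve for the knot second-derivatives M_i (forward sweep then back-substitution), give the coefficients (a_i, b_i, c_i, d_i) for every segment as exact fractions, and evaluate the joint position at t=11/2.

  seg 0: a=4 b=-116/57 c=0 d=1/114
  seg 1: a=0 b=-110/57 c=1/19 d=37/456
  seg 2: a=-3 b=-85/114 c=41/76 d=-41/684
S(11/2) = -1889/608

Δ: Δ0=-2, Δ1=-3/2, Δ2=1/3
row 1: diag=8, rhs=3; c'=1/4, d'=3/8
row 2: denom=10−2·1/4=19/2; d'=(11−2·3/8)/(19/2)=41/38
back: M2=41/38
back: M1=3/8−1/4·41/38=2/19
M: M0=0, M1=2/19, M2=41/38, M3=0
seg 0: a=4, c=M0/2=0, d=(M1−M0)/(6·2)=1/114, b=Δ0−h0·(2M0+M1)/6=-116/57
seg 1: a=0, c=M1/2=1/19, d=(M2−M1)/(6·2)=37/456, b=Δ1−h1·(2M1+M2)/6=-110/57
seg 2: a=-3, c=M2/2=41/76, d=(M3−M2)/(6·3)=-41/684, b=Δ2−h2·(2M2+M3)/6=-85/114
t_q=11/2 → seg 2, τ=3/2; S=-3+-85/114·τ+41/76·τ²+-41/684·τ³=-1889/608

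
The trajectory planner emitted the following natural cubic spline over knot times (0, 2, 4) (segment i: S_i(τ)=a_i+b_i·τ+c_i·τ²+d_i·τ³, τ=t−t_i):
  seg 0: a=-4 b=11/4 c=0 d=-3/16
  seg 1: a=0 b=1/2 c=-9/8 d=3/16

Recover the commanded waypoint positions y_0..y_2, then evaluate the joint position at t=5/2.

y_0=-4 y_1=0 y_2=-2
S(5/2) = -1/128

y_0 = S_0(0) = a_0 = -4
y_1 = S_1(0) = a_1 = 0
y_2 = S_1(2) = -2
t_q=5/2 is in segment 1 (τ=1/2); S_1(τ)=-1/128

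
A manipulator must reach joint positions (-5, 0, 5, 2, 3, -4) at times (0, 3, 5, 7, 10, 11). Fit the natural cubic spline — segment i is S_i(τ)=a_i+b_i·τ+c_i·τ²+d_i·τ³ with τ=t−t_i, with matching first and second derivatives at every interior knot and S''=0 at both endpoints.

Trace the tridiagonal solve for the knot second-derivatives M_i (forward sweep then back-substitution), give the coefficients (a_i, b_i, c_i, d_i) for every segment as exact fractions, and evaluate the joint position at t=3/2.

  seg 0: a=-5 b=1244/1269 c=0 d=871/11421
  seg 1: a=0 b=3857/1269 c=871/1269 d=-4853/10152
  seg 2: a=5 b=41/846 c=-11075/5076 d=7145/10152
  seg 3: a=2 b=-296/1269 c=2590/1269 d=-7051/11421
  seg 4: a=3 b=-5909/1269 c=-1487/423 d=1487/1269
S(3/2) = -3691/1128

Δ: Δ0=5/3, Δ1=5/2, Δ2=-3/2, Δ3=1/3, Δ4=-7
row 1: diag=10, rhs=5; c'=1/5, d'=1/2
row 2: denom=8−2·1/5=38/5; d'=(-24−2·1/2)/(38/5)=-125/38
row 3: denom=10−2·5/19=180/19; d'=(11−2·-125/38)/(180/19)=167/90
row 4: denom=8−3·19/60=141/20; d'=(-44−3·167/90)/(141/20)=-2974/423
back: M4=-2974/423
back: M3=167/90−19/60·-2974/423=5180/1269
back: M2=-125/38−5/19·5180/1269=-11075/2538
back: M1=1/2−1/5·-11075/2538=1742/1269
M: M0=0, M1=1742/1269, M2=-11075/2538, M3=5180/1269, M4=-2974/423, M5=0
seg 0: a=-5, c=M0/2=0, d=(M1−M0)/(6·3)=871/11421, b=Δ0−h0·(2M0+M1)/6=1244/1269
seg 1: a=0, c=M1/2=871/1269, d=(M2−M1)/(6·2)=-4853/10152, b=Δ1−h1·(2M1+M2)/6=3857/1269
seg 2: a=5, c=M2/2=-11075/5076, d=(M3−M2)/(6·2)=7145/10152, b=Δ2−h2·(2M2+M3)/6=41/846
seg 3: a=2, c=M3/2=2590/1269, d=(M4−M3)/(6·3)=-7051/11421, b=Δ3−h3·(2M3+M4)/6=-296/1269
seg 4: a=3, c=M4/2=-1487/423, d=(M5−M4)/(6·1)=1487/1269, b=Δ4−h4·(2M4+M5)/6=-5909/1269
t_q=3/2 → seg 0, τ=3/2; S=-5+1244/1269·τ+0·τ²+871/11421·τ³=-3691/1128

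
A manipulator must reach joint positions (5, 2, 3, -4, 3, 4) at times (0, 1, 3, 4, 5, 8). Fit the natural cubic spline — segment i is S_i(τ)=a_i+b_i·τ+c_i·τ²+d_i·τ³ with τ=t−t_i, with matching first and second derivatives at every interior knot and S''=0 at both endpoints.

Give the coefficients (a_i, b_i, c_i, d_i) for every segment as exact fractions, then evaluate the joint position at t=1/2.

Δ: Δ0=-3, Δ1=1/2, Δ2=-7, Δ3=7, Δ4=1/3
row 1: diag=6, rhs=21; c'=1/3, d'=7/2
row 2: denom=6−2·1/3=16/3; d'=(-45−2·7/2)/(16/3)=-39/4
row 3: denom=4−1·3/16=61/16; d'=(84−1·-39/4)/(61/16)=1500/61
row 4: denom=8−1·16/61=472/61; d'=(-40−1·1500/61)/(472/61)=-985/118
back: M4=-985/118
back: M3=1500/61−16/61·-985/118=1580/59
back: M2=-39/4−3/16·1580/59=-1743/118
back: M1=7/2−1/3·-1743/118=497/59
M: M0=0, M1=497/59, M2=-1743/118, M3=1580/59, M4=-985/118, M5=0
seg 0: a=5, c=M0/2=0, d=(M1−M0)/(6·1)=497/354, b=Δ0−h0·(2M0+M1)/6=-1559/354
seg 1: a=2, c=M1/2=497/118, d=(M2−M1)/(6·2)=-2737/1416, b=Δ1−h1·(2M1+M2)/6=-34/177
seg 2: a=3, c=M2/2=-1743/236, d=(M3−M2)/(6·1)=4903/708, b=Δ2−h2·(2M2+M3)/6=-2315/354
seg 3: a=-4, c=M3/2=790/59, d=(M4−M3)/(6·1)=-4145/708, b=Δ3−h3·(2M3+M4)/6=-379/708
seg 4: a=3, c=M4/2=-985/236, d=(M5−M4)/(6·3)=985/2124, b=Δ4−h4·(2M4+M5)/6=3073/354
t_q=1/2 → seg 0, τ=1/2; S=5+-1559/354·τ+0·τ²+497/354·τ³=2807/944

  seg 0: a=5 b=-1559/354 c=0 d=497/354
  seg 1: a=2 b=-34/177 c=497/118 d=-2737/1416
  seg 2: a=3 b=-2315/354 c=-1743/236 d=4903/708
  seg 3: a=-4 b=-379/708 c=790/59 d=-4145/708
  seg 4: a=3 b=3073/354 c=-985/236 d=985/2124
S(1/2) = 2807/944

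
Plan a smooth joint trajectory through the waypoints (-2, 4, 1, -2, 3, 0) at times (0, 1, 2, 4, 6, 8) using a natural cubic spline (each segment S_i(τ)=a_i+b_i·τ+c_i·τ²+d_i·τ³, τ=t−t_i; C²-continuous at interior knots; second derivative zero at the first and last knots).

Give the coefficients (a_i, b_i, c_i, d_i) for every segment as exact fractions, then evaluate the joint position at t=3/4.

  seg 0: a=-2 b=5237/626 c=0 d=-1481/626
  seg 1: a=4 b=397/313 c=-4443/626 d=1771/626
  seg 2: a=1 b=-2779/626 c=435/313 d=25/626
  seg 3: a=-2 b=1001/626 c=510/313 d=-369/626
  seg 4: a=3 b=653/626 c=-597/313 d=199/626
S(3/4) = 131261/40064

Δ: Δ0=6, Δ1=-3, Δ2=-3/2, Δ3=5/2, Δ4=-3/2
row 1: diag=4, rhs=-54; c'=1/4, d'=-27/2
row 2: denom=6−1·1/4=23/4; d'=(9−1·-27/2)/(23/4)=90/23
row 3: denom=8−2·8/23=168/23; d'=(24−2·90/23)/(168/23)=31/14
row 4: denom=8−2·23/84=313/42; d'=(-24−2·31/14)/(313/42)=-1194/313
back: M4=-1194/313
back: M3=31/14−23/84·-1194/313=1020/313
back: M2=90/23−8/23·1020/313=870/313
back: M1=-27/2−1/4·870/313=-4443/313
M: M0=0, M1=-4443/313, M2=870/313, M3=1020/313, M4=-1194/313, M5=0
seg 0: a=-2, c=M0/2=0, d=(M1−M0)/(6·1)=-1481/626, b=Δ0−h0·(2M0+M1)/6=5237/626
seg 1: a=4, c=M1/2=-4443/626, d=(M2−M1)/(6·1)=1771/626, b=Δ1−h1·(2M1+M2)/6=397/313
seg 2: a=1, c=M2/2=435/313, d=(M3−M2)/(6·2)=25/626, b=Δ2−h2·(2M2+M3)/6=-2779/626
seg 3: a=-2, c=M3/2=510/313, d=(M4−M3)/(6·2)=-369/626, b=Δ3−h3·(2M3+M4)/6=1001/626
seg 4: a=3, c=M4/2=-597/313, d=(M5−M4)/(6·2)=199/626, b=Δ4−h4·(2M4+M5)/6=653/626
t_q=3/4 → seg 0, τ=3/4; S=-2+5237/626·τ+0·τ²+-1481/626·τ³=131261/40064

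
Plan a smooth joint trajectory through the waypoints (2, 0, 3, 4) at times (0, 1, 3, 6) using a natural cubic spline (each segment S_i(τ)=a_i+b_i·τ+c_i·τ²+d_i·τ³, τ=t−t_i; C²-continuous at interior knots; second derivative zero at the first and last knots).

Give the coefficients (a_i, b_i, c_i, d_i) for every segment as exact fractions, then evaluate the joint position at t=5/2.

Δ: Δ0=-2, Δ1=3/2, Δ2=1/3
row 1: diag=6, rhs=21; c'=1/3, d'=7/2
row 2: denom=10−2·1/3=28/3; d'=(-7−2·7/2)/(28/3)=-3/2
back: M2=-3/2
back: M1=7/2−1/3·-3/2=4
M: M0=0, M1=4, M2=-3/2, M3=0
seg 0: a=2, c=M0/2=0, d=(M1−M0)/(6·1)=2/3, b=Δ0−h0·(2M0+M1)/6=-8/3
seg 1: a=0, c=M1/2=2, d=(M2−M1)/(6·2)=-11/24, b=Δ1−h1·(2M1+M2)/6=-2/3
seg 2: a=3, c=M2/2=-3/4, d=(M3−M2)/(6·3)=1/12, b=Δ2−h2·(2M2+M3)/6=11/6
t_q=5/2 → seg 1, τ=3/2; S=0+-2/3·τ+2·τ²+-11/24·τ³=125/64

  seg 0: a=2 b=-8/3 c=0 d=2/3
  seg 1: a=0 b=-2/3 c=2 d=-11/24
  seg 2: a=3 b=11/6 c=-3/4 d=1/12
S(5/2) = 125/64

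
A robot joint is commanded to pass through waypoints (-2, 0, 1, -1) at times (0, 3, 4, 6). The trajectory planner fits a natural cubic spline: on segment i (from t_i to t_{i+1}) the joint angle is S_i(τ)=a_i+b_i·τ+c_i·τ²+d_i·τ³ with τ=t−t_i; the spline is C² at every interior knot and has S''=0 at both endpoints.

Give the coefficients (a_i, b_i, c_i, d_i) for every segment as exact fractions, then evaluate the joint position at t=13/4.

  seg 0: a=-2 b=58/141 c=0 d=4/141
  seg 1: a=0 b=166/141 c=12/47 d=-61/141
  seg 2: a=1 b=55/141 c=-49/47 d=49/282
S(13/4) = 913/3008

Δ: Δ0=2/3, Δ1=1, Δ2=-1
row 1: diag=8, rhs=2; c'=1/8, d'=1/4
row 2: denom=6−1·1/8=47/8; d'=(-12−1·1/4)/(47/8)=-98/47
back: M2=-98/47
back: M1=1/4−1/8·-98/47=24/47
M: M0=0, M1=24/47, M2=-98/47, M3=0
seg 0: a=-2, c=M0/2=0, d=(M1−M0)/(6·3)=4/141, b=Δ0−h0·(2M0+M1)/6=58/141
seg 1: a=0, c=M1/2=12/47, d=(M2−M1)/(6·1)=-61/141, b=Δ1−h1·(2M1+M2)/6=166/141
seg 2: a=1, c=M2/2=-49/47, d=(M3−M2)/(6·2)=49/282, b=Δ2−h2·(2M2+M3)/6=55/141
t_q=13/4 → seg 1, τ=1/4; S=0+166/141·τ+12/47·τ²+-61/141·τ³=913/3008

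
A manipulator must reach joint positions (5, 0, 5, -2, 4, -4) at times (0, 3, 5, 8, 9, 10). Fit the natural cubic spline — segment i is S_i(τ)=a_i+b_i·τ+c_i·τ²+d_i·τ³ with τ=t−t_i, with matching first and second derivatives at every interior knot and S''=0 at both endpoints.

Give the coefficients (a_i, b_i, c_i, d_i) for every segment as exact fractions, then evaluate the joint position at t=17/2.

Δ: Δ0=-5/3, Δ1=5/2, Δ2=-7/3, Δ3=6, Δ4=-8
row 1: diag=10, rhs=25; c'=1/5, d'=5/2
row 2: denom=10−2·1/5=48/5; d'=(-29−2·5/2)/(48/5)=-85/24
row 3: denom=8−3·5/16=113/16; d'=(50−3·-85/24)/(113/16)=970/113
row 4: denom=4−1·16/113=436/113; d'=(-84−1·970/113)/(436/113)=-5231/218
back: M4=-5231/218
back: M3=970/113−16/113·-5231/218=1306/109
back: M2=-85/24−5/16·1306/109=-4765/654
back: M1=5/2−1/5·-4765/654=1294/327
M: M0=0, M1=1294/327, M2=-4765/654, M3=1306/109, M4=-5231/218, M5=0
seg 0: a=5, c=M0/2=0, d=(M1−M0)/(6·3)=647/2943, b=Δ0−h0·(2M0+M1)/6=-1192/327
seg 1: a=0, c=M1/2=647/327, d=(M2−M1)/(6·2)=-817/872, b=Δ1−h1·(2M1+M2)/6=749/327
seg 2: a=5, c=M2/2=-4765/1308, d=(M3−M2)/(6·3)=12601/11772, b=Δ2−h2·(2M2+M3)/6=-679/654
seg 3: a=-2, c=M3/2=653/109, d=(M4−M3)/(6·1)=-7843/1308, b=Δ3−h3·(2M3+M4)/6=7855/1308
seg 4: a=4, c=M4/2=-5231/436, d=(M5−M4)/(6·1)=5231/1308, b=Δ4−h4·(2M4+M5)/6=-1/654
t_q=17/2 → seg 3, τ=1/2; S=-2+7855/1308·τ+653/109·τ²+-7843/1308·τ³=6107/3488

  seg 0: a=5 b=-1192/327 c=0 d=647/2943
  seg 1: a=0 b=749/327 c=647/327 d=-817/872
  seg 2: a=5 b=-679/654 c=-4765/1308 d=12601/11772
  seg 3: a=-2 b=7855/1308 c=653/109 d=-7843/1308
  seg 4: a=4 b=-1/654 c=-5231/436 d=5231/1308
S(17/2) = 6107/3488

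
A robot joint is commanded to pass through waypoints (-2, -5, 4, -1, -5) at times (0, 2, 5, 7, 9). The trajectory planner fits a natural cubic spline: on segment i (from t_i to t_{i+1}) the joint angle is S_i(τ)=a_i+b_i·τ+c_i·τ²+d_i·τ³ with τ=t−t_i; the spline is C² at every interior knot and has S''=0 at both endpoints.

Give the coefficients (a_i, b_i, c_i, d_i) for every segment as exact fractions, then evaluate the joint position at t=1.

  seg 0: a=-2 b=-993/344 c=0 d=477/1376
  seg 1: a=-5 b=219/172 c=1431/688 d=-345/688
  seg 2: a=4 b=147/688 c=-837/344 d=1481/2752
  seg 3: a=-1 b=-1053/344 c=1095/1376 d=-365/2752
S(1) = -6247/1376

Δ: Δ0=-3/2, Δ1=3, Δ2=-5/2, Δ3=-2
row 1: diag=10, rhs=27; c'=3/10, d'=27/10
row 2: denom=10−3·3/10=91/10; d'=(-33−3·27/10)/(91/10)=-411/91
row 3: denom=8−2·20/91=688/91; d'=(3−2·-411/91)/(688/91)=1095/688
back: M3=1095/688
back: M2=-411/91−20/91·1095/688=-837/172
back: M1=27/10−3/10·-837/172=1431/344
M: M0=0, M1=1431/344, M2=-837/172, M3=1095/688, M4=0
seg 0: a=-2, c=M0/2=0, d=(M1−M0)/(6·2)=477/1376, b=Δ0−h0·(2M0+M1)/6=-993/344
seg 1: a=-5, c=M1/2=1431/688, d=(M2−M1)/(6·3)=-345/688, b=Δ1−h1·(2M1+M2)/6=219/172
seg 2: a=4, c=M2/2=-837/344, d=(M3−M2)/(6·2)=1481/2752, b=Δ2−h2·(2M2+M3)/6=147/688
seg 3: a=-1, c=M3/2=1095/1376, d=(M4−M3)/(6·2)=-365/2752, b=Δ3−h3·(2M3+M4)/6=-1053/344
t_q=1 → seg 0, τ=1; S=-2+-993/344·τ+0·τ²+477/1376·τ³=-6247/1376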